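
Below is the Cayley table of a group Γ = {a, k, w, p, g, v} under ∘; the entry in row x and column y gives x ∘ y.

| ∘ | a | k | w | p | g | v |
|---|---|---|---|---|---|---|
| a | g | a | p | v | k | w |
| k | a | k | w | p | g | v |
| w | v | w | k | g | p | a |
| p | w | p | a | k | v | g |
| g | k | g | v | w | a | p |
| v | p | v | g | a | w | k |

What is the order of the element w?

The identity element is k (its row matches the header).
w^1 = w
w^2 = w ∘ w = k
The first power of w equal to the identity is w^2, so ord(w) = 2.

2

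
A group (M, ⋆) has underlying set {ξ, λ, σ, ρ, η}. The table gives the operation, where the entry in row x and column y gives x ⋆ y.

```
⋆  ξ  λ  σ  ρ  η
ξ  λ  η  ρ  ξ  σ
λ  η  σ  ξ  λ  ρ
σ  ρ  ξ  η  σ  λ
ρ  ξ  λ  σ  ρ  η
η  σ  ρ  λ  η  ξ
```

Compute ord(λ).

The identity element is ρ (its row matches the header).
λ^1 = λ
λ^2 = λ ⋆ λ = σ
λ^3 = σ ⋆ λ = ξ
λ^4 = ξ ⋆ λ = η
λ^5 = η ⋆ λ = ρ
The first power of λ equal to the identity is λ^5, so ord(λ) = 5.

5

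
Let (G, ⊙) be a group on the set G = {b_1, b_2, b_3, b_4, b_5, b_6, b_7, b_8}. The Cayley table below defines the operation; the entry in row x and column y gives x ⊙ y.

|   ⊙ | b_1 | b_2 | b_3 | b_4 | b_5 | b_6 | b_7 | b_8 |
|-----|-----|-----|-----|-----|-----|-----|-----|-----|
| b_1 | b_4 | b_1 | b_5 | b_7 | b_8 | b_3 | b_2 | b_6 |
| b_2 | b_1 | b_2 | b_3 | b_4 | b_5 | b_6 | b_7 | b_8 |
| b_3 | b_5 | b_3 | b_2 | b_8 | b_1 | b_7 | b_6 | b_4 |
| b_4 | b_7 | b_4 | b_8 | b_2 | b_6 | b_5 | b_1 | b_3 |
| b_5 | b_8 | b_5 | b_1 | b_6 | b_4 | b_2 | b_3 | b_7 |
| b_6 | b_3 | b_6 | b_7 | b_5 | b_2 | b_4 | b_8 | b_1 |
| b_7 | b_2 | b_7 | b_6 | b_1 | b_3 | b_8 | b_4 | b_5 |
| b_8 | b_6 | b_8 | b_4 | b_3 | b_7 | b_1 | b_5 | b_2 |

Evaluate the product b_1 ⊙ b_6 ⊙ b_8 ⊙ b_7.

b_1 ⊙ b_6 = b_3
b_3 ⊙ b_8 = b_4
b_4 ⊙ b_7 = b_1
(Structurally, G here is isomorphic to Z_2 x Z_4.)

b_1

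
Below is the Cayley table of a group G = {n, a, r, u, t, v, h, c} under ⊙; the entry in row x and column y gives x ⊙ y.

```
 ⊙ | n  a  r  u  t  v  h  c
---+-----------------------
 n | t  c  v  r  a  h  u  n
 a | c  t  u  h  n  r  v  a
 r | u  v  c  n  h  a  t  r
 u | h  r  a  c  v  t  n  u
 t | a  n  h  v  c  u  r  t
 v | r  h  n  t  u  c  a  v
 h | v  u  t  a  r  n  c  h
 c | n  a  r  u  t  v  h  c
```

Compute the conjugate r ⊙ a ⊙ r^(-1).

The identity is c. In row r, the entry c sits in column r, so r^(-1) = r.
r ⊙ a = v
v ⊙ r = n
(Structurally, G here is isomorphic to the dihedral group D_4.)

n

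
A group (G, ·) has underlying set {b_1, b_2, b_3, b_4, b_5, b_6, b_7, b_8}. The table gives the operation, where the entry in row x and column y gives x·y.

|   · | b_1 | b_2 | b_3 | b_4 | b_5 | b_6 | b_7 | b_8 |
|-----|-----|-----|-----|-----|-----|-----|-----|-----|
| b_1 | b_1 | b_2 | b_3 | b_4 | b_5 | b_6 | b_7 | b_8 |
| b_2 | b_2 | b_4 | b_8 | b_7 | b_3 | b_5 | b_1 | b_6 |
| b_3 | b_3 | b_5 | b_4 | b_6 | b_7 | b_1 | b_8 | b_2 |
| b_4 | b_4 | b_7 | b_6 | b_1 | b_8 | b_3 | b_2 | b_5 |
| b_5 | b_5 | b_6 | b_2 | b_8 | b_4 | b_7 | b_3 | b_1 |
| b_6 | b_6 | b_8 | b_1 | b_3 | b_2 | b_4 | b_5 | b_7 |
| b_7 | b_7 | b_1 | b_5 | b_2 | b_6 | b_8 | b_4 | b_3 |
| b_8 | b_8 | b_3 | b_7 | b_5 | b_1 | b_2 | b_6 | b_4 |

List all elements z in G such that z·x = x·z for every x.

{b_1, b_4}

An element z is central iff its row equals its column in the table.
For b_6: b_6·b_7 = b_5 ≠ b_8 = b_7·b_6, so b_6 ∉ Z.
Checking each element this way leaves Z(G) = {b_1, b_4}.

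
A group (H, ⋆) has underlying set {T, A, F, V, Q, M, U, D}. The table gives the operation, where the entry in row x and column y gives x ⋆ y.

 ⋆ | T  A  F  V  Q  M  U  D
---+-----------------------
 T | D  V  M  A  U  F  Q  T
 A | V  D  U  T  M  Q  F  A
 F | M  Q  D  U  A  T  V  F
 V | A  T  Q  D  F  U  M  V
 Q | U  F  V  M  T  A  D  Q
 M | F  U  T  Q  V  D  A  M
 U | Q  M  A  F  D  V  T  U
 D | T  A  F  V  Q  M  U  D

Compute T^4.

D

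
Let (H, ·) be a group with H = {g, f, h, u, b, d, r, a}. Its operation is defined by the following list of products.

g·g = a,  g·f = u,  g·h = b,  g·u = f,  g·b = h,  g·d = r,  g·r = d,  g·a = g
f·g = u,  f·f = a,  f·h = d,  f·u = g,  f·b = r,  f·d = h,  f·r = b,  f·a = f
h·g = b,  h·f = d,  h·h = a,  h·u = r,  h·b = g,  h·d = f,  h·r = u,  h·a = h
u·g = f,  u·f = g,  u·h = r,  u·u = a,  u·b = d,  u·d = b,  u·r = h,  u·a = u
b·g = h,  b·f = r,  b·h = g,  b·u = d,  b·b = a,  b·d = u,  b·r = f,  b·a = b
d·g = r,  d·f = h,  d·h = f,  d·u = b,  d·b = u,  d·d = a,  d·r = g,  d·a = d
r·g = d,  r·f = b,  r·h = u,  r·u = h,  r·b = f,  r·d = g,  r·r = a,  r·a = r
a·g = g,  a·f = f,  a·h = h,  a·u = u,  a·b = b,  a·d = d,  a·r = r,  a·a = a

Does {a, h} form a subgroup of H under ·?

{a, h} contains the identity a.
Checking products: every product of two elements of {a, h} (read from the table) lies in {a, h}, so the set is closed.
In a finite group, a nonempty closed subset is a subgroup. So {a, h} ≤ H.

Yes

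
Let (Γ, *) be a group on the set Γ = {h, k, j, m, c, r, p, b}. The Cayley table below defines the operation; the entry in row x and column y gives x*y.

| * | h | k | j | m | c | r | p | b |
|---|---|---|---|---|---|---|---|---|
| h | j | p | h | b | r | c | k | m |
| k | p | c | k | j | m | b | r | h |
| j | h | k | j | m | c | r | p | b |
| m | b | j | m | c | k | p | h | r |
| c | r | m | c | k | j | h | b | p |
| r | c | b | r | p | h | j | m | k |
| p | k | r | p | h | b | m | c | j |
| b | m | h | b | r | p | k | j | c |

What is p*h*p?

r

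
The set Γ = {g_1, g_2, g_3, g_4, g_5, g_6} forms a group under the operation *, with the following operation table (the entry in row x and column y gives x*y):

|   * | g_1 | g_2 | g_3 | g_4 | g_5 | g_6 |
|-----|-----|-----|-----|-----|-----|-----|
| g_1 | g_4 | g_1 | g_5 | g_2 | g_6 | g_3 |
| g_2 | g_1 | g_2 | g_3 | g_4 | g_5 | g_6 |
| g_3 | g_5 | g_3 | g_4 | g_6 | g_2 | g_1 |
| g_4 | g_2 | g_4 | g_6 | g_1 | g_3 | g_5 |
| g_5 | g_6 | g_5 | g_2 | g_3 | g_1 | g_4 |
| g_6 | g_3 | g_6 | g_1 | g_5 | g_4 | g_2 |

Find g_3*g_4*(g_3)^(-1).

g_4

The identity is g_2. In row g_3, the entry g_2 sits in column g_5, so g_3^(-1) = g_5.
g_3*g_4 = g_6
g_6*g_5 = g_4
(Structurally, Γ here is isomorphic to the cyclic group Z_6.)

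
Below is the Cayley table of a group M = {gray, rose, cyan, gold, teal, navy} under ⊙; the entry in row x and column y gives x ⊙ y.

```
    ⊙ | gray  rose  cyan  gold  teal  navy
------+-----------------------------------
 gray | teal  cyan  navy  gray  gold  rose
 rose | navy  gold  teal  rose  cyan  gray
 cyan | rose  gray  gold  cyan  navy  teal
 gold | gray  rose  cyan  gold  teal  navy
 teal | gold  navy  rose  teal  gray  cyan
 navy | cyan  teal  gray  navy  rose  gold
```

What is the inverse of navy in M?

First locate the identity: row gold matches the header, so gold is the identity.
Scan row navy for gold: navy ⊙ navy = gold. Hence navy^(-1) = navy.

navy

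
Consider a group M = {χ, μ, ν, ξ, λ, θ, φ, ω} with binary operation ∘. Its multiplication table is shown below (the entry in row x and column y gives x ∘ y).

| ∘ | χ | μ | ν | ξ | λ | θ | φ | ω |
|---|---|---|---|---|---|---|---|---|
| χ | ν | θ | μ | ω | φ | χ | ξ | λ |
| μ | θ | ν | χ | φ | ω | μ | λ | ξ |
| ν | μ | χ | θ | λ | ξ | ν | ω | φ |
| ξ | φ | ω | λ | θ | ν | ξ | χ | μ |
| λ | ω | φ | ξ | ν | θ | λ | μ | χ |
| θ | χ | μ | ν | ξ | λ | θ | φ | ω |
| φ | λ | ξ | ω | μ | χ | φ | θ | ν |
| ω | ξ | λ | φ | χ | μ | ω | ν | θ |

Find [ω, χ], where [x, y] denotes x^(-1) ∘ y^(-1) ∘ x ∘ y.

ν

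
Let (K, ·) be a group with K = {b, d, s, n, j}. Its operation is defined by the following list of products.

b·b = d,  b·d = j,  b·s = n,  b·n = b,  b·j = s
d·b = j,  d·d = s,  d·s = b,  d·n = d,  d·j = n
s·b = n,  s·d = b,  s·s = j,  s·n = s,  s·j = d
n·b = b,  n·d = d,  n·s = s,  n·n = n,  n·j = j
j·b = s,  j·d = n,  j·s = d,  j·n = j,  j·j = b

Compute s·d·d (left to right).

j

s·d = b
b·d = j
(Structurally, K here is isomorphic to the cyclic group Z_5.)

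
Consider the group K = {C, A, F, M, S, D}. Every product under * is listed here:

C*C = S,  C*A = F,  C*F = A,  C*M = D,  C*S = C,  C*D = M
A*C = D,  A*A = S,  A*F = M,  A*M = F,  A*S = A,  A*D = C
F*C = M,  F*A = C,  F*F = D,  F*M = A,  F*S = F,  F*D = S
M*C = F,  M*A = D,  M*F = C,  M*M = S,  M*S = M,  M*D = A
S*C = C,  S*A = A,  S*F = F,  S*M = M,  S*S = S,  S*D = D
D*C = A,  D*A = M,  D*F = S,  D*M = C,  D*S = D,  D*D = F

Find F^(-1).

First locate the identity: row S matches the header, so S is the identity.
Scan row F for S: F*D = S. Hence F^(-1) = D.

D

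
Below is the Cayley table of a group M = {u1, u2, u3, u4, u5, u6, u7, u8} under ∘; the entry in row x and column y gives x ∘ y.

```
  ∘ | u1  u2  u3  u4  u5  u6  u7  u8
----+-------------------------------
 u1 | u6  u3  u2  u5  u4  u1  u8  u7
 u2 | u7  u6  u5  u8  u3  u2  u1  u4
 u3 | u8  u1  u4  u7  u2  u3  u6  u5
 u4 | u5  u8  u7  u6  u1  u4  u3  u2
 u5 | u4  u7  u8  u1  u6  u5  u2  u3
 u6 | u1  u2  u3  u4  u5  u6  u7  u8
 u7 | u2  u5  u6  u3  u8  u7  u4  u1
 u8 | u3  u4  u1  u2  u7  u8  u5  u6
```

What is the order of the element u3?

4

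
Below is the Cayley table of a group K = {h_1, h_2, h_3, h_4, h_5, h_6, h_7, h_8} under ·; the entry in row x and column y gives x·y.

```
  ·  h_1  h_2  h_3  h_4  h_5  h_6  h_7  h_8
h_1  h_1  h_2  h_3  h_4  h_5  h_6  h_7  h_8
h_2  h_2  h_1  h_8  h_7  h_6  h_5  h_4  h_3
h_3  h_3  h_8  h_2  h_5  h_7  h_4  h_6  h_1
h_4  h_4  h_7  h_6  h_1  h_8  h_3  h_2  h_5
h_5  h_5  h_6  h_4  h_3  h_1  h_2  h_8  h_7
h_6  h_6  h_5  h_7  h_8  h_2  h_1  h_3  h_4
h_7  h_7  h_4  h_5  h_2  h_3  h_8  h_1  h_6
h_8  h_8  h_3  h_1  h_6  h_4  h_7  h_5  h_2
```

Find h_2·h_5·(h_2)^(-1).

The identity is h_1. In row h_2, the entry h_1 sits in column h_2, so h_2^(-1) = h_2.
h_2·h_5 = h_6
h_6·h_2 = h_5

h_5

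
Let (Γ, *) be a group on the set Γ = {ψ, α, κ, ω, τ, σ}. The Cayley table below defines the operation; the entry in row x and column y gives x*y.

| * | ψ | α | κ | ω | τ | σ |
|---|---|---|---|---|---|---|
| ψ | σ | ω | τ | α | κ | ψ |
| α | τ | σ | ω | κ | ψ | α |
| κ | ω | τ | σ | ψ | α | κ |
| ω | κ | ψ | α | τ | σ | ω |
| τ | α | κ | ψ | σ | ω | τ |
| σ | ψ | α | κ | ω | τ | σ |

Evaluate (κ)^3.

κ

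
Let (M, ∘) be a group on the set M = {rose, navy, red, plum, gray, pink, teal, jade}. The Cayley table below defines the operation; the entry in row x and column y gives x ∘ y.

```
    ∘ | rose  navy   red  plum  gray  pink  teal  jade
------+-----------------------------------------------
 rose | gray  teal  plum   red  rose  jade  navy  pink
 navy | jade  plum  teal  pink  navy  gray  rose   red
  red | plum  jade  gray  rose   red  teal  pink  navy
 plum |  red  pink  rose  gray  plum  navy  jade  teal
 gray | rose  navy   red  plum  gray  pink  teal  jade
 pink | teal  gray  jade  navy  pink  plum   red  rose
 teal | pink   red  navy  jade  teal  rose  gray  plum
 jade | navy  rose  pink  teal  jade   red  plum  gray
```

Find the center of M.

{gray, plum}

An element z is central iff its row equals its column in the table.
For rose: rose ∘ pink = jade ≠ teal = pink ∘ rose, so rose ∉ Z.
Checking each element this way leaves Z(M) = {gray, plum}.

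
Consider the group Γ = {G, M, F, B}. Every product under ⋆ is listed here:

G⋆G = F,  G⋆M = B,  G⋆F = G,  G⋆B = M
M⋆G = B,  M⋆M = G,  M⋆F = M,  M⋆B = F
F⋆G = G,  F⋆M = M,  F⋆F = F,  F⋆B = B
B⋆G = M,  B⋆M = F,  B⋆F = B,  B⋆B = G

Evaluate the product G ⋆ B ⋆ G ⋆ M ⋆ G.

G

G ⋆ B = M
M ⋆ G = B
B ⋆ M = F
F ⋆ G = G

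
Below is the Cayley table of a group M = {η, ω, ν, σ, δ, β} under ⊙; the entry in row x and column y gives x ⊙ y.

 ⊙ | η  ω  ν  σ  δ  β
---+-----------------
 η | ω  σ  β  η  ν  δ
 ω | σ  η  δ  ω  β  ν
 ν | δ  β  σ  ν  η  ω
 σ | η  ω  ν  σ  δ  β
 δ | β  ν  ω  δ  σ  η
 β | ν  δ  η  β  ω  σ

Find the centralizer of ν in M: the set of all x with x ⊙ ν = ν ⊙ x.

{ν, σ}

Compare row ν with column ν entry by entry.
δ ⊙ ν = ω but ν ⊙ δ = η, so δ does not.
Collecting the elements that commute with ν: C(ν) = {ν, σ}.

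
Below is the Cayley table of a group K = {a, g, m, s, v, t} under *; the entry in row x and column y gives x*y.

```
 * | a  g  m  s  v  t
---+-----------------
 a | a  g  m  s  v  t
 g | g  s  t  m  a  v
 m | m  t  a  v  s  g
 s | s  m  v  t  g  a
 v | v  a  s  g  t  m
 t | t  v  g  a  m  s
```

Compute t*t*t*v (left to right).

t*t = s
s*t = a
a*v = v

v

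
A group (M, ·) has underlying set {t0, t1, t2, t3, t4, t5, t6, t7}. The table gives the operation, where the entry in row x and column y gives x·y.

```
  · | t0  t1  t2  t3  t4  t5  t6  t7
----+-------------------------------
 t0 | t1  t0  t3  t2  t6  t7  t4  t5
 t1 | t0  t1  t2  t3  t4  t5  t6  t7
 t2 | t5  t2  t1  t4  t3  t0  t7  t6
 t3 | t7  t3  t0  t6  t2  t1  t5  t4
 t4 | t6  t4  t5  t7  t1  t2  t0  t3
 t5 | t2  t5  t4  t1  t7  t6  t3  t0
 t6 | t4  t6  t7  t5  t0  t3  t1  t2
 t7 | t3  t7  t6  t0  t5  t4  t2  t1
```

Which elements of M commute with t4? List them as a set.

Compare row t4 with column t4 entry by entry.
t6·t4 = t0 = t4·t6, so t6 commutes with t4.
t5·t4 = t7 but t4·t5 = t2, so t5 does not.
Collecting the elements that commute with t4: C(t4) = {t0, t1, t4, t6}.
(Structurally, M here is isomorphic to the dihedral group D_4.)

{t0, t1, t4, t6}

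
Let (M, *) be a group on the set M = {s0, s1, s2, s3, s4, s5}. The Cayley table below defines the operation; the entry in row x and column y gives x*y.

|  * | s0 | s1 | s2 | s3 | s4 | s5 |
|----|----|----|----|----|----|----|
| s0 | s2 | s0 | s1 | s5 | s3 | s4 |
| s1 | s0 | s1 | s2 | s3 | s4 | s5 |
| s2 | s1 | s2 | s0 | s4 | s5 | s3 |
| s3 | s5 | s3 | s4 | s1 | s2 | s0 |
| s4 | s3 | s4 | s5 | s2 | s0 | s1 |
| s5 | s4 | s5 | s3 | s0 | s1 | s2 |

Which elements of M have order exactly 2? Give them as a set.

{s3}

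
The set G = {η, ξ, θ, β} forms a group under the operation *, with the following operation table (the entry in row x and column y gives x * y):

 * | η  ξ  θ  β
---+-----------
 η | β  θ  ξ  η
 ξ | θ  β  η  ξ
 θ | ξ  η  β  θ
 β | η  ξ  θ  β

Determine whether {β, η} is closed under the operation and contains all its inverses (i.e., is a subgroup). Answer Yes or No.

{β, η} contains the identity β.
Checking products: every product of two elements of {β, η} (read from the table) lies in {β, η}, so the set is closed.
In a finite group, a nonempty closed subset is a subgroup. So {β, η} ≤ G.

Yes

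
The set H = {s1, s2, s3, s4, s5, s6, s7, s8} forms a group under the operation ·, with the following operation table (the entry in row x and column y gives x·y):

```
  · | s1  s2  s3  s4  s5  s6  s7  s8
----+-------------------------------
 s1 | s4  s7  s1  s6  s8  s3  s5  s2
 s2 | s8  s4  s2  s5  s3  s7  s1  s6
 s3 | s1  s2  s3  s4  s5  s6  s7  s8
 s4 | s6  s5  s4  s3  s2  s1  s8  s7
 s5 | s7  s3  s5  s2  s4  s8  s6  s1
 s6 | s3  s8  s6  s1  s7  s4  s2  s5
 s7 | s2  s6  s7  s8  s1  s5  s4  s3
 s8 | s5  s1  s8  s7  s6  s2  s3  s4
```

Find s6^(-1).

s1

First locate the identity: row s3 matches the header, so s3 is the identity.
Scan row s6 for s3: s6·s1 = s3. Hence s6^(-1) = s1.
(Structurally, H here is isomorphic to the quaternion group Q_8.)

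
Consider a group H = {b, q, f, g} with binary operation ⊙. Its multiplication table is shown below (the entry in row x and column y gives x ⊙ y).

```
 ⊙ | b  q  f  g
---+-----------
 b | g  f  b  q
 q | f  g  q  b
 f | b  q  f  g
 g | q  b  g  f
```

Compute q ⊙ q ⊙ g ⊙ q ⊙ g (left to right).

q ⊙ q = g
g ⊙ g = f
f ⊙ q = q
q ⊙ g = b

b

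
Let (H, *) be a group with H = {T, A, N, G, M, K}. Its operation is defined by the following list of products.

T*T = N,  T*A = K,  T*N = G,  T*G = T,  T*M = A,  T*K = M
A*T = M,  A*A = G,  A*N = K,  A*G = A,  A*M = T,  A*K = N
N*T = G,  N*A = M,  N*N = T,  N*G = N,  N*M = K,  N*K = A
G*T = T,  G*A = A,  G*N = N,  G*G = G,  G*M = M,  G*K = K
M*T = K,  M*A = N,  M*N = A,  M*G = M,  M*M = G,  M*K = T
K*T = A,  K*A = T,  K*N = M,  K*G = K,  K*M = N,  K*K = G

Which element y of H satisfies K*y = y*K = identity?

First locate the identity: row G matches the header, so G is the identity.
Scan row K for G: K*K = G. Hence K^(-1) = K.

K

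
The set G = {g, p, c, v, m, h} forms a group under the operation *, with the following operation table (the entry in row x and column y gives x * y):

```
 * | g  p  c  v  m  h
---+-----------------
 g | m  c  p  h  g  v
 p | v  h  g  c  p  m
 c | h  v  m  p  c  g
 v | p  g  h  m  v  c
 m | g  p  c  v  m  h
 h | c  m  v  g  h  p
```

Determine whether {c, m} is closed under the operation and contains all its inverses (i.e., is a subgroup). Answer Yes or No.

Yes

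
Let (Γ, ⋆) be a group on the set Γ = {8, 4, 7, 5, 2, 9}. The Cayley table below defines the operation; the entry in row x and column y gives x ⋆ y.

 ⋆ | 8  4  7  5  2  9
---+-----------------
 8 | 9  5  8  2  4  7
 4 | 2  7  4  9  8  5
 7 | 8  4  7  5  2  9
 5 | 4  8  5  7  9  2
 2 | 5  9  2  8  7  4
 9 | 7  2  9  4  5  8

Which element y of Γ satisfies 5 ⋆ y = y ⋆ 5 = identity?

5

First locate the identity: row 7 matches the header, so 7 is the identity.
Scan row 5 for 7: 5 ⋆ 5 = 7. Hence 5^(-1) = 5.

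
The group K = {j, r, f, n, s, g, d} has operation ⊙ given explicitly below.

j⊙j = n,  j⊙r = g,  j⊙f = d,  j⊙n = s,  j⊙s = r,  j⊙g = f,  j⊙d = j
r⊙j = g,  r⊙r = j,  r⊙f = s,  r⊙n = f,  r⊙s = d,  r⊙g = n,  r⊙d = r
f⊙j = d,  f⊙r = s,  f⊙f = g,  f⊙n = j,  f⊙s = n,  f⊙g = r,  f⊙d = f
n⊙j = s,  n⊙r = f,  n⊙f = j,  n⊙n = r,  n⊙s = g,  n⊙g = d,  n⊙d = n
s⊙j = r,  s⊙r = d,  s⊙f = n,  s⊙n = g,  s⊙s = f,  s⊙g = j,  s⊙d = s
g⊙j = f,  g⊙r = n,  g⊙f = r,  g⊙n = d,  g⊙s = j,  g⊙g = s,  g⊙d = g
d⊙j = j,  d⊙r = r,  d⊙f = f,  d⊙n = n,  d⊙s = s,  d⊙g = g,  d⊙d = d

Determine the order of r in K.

The identity element is d (its row matches the header).
r^1 = r
r^2 = r ⊙ r = j
r^3 = j ⊙ r = g
r^4 = g ⊙ r = n
r^5 = n ⊙ r = f
r^6 = f ⊙ r = s
r^7 = s ⊙ r = d
The first power of r equal to the identity is r^7, so ord(r) = 7.

7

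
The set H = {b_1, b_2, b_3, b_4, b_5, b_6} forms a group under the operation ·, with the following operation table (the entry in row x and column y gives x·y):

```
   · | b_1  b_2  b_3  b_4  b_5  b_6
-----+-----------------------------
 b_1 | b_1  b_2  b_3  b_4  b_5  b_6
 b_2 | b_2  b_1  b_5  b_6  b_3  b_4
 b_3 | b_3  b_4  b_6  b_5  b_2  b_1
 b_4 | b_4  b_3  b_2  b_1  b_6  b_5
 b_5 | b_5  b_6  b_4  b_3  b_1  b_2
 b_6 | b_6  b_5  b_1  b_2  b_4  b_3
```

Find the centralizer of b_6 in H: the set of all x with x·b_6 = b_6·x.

{b_1, b_3, b_6}

Compare row b_6 with column b_6 entry by entry.
b_3·b_6 = b_1 = b_6·b_3, so b_3 commutes with b_6.
b_5·b_6 = b_2 but b_6·b_5 = b_4, so b_5 does not.
Collecting the elements that commute with b_6: C(b_6) = {b_1, b_3, b_6}.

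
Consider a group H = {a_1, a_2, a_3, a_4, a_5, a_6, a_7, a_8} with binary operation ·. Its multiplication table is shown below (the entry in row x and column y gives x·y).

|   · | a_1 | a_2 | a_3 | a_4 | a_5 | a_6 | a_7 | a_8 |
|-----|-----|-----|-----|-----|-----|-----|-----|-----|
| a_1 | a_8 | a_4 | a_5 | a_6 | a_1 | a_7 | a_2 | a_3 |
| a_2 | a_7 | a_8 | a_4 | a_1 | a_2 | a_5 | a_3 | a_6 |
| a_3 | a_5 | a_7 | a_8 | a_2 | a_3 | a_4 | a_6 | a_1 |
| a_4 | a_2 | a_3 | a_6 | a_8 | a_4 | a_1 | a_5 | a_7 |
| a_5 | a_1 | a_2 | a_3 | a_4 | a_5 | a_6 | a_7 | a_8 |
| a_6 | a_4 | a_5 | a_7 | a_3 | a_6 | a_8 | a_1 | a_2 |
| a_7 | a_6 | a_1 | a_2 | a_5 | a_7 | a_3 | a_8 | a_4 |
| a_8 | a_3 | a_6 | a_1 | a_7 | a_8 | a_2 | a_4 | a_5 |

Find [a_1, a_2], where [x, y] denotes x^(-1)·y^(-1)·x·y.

Identity is a_5; from the table a_1^(-1) = a_3 and a_2^(-1) = a_6.
a_3·a_6 = a_4
a_4·a_1 = a_2
a_2·a_2 = a_8

a_8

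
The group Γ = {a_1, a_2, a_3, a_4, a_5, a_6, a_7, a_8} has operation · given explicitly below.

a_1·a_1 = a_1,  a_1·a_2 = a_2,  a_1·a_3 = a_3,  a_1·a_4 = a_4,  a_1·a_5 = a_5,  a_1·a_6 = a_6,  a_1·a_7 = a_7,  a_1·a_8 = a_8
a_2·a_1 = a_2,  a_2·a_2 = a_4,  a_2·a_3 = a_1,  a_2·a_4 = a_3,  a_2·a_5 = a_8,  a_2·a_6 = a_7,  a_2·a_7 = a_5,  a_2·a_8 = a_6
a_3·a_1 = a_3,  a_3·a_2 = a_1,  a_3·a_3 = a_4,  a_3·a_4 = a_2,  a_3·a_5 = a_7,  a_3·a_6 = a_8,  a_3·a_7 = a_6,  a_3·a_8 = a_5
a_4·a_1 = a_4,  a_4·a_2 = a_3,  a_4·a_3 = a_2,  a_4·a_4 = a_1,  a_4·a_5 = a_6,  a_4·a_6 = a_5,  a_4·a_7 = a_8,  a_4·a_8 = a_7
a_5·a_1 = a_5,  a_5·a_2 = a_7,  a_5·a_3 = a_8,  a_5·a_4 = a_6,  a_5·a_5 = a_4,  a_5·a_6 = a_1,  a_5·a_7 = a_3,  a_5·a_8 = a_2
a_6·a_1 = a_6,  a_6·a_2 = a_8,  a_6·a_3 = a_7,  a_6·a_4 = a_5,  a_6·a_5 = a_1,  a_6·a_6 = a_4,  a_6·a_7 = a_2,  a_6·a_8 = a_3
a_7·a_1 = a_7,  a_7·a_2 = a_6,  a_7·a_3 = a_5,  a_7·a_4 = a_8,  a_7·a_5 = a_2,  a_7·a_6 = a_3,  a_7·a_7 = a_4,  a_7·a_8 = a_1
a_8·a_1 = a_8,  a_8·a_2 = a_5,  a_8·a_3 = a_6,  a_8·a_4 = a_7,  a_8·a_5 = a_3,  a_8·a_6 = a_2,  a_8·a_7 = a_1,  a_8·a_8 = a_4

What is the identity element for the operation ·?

The identity e satisfies e·x = x for all x, so its row in the table reproduces the column headers.
Row a_1 reads: a_1, a_2, a_3, a_4, a_5, a_6, a_7, a_8 — exactly the header order. So a_1 is the identity.

a_1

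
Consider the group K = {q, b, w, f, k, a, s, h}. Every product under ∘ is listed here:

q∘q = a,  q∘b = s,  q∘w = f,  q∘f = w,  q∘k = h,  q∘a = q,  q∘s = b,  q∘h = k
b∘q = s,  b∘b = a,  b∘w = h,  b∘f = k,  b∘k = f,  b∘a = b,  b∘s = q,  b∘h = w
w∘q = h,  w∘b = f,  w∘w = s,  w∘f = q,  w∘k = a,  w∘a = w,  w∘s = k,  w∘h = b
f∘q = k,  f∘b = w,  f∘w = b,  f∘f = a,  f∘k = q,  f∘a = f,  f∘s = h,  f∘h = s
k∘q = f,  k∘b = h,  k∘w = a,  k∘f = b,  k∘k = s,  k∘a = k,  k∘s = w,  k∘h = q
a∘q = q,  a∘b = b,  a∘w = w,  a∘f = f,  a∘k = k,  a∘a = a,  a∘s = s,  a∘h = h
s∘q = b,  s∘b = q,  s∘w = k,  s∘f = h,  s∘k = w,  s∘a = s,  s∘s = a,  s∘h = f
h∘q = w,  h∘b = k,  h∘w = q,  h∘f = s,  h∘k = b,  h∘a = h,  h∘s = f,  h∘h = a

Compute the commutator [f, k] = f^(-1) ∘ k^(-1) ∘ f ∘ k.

Identity is a; from the table f^(-1) = f and k^(-1) = w.
f ∘ w = b
b ∘ f = k
k ∘ k = s

s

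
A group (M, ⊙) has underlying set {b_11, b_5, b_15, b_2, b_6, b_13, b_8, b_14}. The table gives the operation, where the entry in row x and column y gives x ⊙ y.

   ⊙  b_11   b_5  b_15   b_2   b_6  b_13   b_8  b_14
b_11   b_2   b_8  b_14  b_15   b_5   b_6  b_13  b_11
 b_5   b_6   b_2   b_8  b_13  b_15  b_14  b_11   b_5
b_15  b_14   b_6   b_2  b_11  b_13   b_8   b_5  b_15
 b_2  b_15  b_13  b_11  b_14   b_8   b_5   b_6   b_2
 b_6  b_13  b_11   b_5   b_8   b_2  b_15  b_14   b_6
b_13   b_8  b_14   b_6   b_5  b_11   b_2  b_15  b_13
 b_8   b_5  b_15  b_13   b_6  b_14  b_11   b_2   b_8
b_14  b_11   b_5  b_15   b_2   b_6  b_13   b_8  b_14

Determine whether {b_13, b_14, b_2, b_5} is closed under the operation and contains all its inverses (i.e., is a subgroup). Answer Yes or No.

Yes

{b_13, b_14, b_2, b_5} contains the identity b_14.
Checking products: every product of two elements of {b_13, b_14, b_2, b_5} (read from the table) lies in {b_13, b_14, b_2, b_5}, so the set is closed.
In a finite group, a nonempty closed subset is a subgroup. So {b_13, b_14, b_2, b_5} ≤ M.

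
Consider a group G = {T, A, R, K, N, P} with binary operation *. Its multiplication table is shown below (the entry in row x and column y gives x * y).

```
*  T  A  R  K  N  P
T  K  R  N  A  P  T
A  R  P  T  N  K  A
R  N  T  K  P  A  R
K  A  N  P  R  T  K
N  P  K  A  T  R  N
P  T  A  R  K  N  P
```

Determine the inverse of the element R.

First locate the identity: row P matches the header, so P is the identity.
Scan row R for P: R * K = P. Hence R^(-1) = K.

K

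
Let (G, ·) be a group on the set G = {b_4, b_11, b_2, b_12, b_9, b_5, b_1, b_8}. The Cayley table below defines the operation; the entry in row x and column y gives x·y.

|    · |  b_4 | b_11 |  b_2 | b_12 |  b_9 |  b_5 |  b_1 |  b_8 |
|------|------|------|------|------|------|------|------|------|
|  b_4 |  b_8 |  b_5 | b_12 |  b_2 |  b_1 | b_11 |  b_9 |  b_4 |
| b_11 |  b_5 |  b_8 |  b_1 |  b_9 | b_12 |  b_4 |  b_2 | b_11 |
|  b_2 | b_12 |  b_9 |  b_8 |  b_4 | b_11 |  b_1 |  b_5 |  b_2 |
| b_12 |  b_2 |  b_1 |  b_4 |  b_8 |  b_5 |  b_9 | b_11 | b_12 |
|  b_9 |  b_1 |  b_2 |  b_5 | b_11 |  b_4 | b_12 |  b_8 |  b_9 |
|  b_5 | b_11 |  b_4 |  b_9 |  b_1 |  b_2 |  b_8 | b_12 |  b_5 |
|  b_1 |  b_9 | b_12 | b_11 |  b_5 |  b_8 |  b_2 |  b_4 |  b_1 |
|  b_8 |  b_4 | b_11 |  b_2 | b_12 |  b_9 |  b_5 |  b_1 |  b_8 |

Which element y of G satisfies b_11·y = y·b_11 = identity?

First locate the identity: row b_8 matches the header, so b_8 is the identity.
Scan row b_11 for b_8: b_11·b_11 = b_8. Hence b_11^(-1) = b_11.

b_11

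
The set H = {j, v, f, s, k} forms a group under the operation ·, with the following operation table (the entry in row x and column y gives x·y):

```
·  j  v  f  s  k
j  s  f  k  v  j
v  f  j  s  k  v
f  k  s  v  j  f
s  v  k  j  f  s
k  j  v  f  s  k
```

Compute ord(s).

5

The identity element is k (its row matches the header).
s^1 = s
s^2 = s·s = f
s^3 = f·s = j
s^4 = j·s = v
s^5 = v·s = k
The first power of s equal to the identity is s^5, so ord(s) = 5.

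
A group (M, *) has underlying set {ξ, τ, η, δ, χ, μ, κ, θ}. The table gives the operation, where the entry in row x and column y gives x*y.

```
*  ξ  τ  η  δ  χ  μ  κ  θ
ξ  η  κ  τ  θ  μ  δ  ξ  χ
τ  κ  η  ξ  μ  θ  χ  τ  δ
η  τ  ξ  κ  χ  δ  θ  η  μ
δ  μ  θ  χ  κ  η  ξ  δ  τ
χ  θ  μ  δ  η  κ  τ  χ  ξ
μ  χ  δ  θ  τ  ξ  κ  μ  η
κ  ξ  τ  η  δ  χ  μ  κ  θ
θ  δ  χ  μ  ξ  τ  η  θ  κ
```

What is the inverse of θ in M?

First locate the identity: row κ matches the header, so κ is the identity.
Scan row θ for κ: θ*θ = κ. Hence θ^(-1) = θ.

θ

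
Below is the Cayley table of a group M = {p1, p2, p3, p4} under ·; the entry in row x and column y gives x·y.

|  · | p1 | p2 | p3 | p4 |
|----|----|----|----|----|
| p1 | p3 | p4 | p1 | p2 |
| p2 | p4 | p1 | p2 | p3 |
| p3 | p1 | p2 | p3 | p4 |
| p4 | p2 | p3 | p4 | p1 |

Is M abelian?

Check whether the table is symmetric across its main diagonal.
Every entry (row x, col y) equals the entry (row y, col x), so M is abelian.
(In fact M ≅ the cyclic group Z_4.)

Yes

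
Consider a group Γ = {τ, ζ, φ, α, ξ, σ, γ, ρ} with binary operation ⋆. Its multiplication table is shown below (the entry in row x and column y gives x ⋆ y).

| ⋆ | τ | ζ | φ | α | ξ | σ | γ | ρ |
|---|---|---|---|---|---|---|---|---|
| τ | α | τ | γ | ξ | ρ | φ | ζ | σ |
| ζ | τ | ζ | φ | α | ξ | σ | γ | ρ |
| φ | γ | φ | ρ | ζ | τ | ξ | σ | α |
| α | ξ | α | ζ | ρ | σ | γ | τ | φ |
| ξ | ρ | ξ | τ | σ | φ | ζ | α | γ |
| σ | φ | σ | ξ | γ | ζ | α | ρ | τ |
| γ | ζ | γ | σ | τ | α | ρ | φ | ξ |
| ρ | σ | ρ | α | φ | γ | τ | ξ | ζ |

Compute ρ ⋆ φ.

α

Read row ρ, column φ: ρ ⋆ φ = α.
(Structurally, Γ here is isomorphic to the cyclic group Z_8.)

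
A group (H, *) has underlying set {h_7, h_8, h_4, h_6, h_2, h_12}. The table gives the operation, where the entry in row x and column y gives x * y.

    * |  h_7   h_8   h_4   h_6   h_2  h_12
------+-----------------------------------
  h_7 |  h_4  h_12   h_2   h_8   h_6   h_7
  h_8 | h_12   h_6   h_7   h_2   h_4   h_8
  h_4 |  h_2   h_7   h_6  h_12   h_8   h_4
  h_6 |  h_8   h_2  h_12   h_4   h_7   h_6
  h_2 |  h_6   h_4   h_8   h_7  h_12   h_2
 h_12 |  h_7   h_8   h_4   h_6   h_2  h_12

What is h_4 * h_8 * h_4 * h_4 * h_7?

h_4 * h_8 = h_7
h_7 * h_4 = h_2
h_2 * h_4 = h_8
h_8 * h_7 = h_12

h_12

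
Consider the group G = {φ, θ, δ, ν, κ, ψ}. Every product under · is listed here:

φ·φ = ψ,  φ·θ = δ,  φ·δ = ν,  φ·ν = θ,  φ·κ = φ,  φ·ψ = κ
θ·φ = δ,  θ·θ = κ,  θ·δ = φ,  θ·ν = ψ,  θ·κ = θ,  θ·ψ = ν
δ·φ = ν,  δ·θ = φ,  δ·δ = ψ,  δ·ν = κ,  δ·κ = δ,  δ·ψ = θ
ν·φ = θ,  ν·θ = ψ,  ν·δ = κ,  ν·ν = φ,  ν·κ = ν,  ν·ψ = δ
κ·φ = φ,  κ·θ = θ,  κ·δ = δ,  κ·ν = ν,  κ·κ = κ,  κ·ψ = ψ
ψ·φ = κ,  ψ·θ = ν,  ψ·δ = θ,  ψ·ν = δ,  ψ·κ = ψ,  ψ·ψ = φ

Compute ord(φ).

The identity element is κ (its row matches the header).
φ^1 = φ
φ^2 = φ·φ = ψ
φ^3 = ψ·φ = κ
The first power of φ equal to the identity is φ^3, so ord(φ) = 3.
(Structurally, G here is isomorphic to the cyclic group Z_6.)

3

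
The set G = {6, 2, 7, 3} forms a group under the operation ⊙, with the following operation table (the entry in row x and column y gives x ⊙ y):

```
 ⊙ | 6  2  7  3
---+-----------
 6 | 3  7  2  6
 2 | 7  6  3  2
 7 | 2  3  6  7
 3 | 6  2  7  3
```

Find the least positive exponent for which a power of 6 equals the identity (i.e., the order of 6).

The identity element is 3 (its row matches the header).
6^1 = 6
6^2 = 6 ⊙ 6 = 3
The first power of 6 equal to the identity is 6^2, so ord(6) = 2.
(Structurally, G here is isomorphic to the cyclic group Z_4.)

2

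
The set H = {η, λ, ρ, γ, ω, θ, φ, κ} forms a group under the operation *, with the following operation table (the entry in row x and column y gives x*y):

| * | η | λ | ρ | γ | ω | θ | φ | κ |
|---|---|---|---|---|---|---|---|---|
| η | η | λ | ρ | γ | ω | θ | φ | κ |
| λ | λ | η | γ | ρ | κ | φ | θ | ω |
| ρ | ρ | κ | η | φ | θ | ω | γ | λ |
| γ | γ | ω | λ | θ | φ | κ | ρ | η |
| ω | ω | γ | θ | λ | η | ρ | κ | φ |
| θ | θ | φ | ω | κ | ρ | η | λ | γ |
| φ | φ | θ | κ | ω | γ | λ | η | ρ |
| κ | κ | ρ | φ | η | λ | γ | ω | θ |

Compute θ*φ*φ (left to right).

θ*φ = λ
λ*φ = θ

θ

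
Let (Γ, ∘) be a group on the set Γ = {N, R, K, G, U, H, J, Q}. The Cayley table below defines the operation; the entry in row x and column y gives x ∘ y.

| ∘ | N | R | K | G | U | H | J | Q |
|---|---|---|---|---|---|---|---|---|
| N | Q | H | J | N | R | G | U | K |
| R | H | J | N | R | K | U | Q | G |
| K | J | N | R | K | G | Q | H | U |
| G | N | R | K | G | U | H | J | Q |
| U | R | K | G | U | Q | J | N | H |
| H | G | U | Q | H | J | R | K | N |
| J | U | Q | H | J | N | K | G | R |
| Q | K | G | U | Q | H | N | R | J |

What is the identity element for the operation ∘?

G

The identity e satisfies e ∘ x = x for all x, so its row in the table reproduces the column headers.
Row G reads: N, R, K, G, U, H, J, Q — exactly the header order. So G is the identity.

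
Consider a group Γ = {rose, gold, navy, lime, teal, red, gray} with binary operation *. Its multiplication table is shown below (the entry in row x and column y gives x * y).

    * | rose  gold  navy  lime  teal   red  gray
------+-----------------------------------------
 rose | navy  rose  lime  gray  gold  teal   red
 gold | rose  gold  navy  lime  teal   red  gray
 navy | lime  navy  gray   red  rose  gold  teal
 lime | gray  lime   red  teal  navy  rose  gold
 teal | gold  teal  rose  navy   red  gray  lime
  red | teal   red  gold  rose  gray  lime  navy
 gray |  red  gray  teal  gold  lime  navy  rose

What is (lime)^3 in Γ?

navy

lime^1 = lime
lime^2 = lime * lime = teal
lime^3 = teal * lime = navy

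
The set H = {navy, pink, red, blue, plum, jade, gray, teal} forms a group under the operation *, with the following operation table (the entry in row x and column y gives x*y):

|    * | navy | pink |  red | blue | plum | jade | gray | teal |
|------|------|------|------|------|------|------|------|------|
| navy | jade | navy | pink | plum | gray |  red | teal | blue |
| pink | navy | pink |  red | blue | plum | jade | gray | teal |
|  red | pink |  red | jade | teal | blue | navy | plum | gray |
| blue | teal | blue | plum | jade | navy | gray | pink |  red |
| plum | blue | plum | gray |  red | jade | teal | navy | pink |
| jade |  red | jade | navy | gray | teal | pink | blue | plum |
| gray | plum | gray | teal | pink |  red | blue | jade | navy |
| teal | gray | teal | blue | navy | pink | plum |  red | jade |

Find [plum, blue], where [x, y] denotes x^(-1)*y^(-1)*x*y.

jade

Identity is pink; from the table plum^(-1) = teal and blue^(-1) = gray.
teal*gray = red
red*plum = blue
blue*blue = jade
(Structurally, H here is isomorphic to the quaternion group Q_8.)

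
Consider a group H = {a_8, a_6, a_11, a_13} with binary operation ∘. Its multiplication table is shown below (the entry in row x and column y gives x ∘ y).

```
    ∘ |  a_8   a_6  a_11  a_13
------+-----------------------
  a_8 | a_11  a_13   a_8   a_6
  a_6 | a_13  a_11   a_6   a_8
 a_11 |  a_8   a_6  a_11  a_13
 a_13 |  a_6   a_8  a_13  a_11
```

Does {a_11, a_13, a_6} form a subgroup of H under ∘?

No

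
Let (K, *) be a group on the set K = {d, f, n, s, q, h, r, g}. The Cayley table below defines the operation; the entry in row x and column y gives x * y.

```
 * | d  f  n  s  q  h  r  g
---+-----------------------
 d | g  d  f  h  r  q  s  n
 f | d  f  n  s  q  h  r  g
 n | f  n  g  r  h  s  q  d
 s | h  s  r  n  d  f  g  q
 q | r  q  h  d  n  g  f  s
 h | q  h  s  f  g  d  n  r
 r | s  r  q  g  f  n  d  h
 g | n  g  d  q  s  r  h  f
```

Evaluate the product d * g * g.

d

d * g = n
n * g = d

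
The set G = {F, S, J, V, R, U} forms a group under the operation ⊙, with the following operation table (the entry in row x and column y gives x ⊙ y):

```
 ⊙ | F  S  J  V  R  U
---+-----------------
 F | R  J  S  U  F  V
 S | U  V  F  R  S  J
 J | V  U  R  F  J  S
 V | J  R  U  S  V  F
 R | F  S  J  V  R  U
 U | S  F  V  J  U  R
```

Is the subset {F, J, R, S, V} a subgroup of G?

No

S ⊙ F = U, which is not in {F, J, R, S, V}.
The subset is not closed under ⊙, so it is not a subgroup.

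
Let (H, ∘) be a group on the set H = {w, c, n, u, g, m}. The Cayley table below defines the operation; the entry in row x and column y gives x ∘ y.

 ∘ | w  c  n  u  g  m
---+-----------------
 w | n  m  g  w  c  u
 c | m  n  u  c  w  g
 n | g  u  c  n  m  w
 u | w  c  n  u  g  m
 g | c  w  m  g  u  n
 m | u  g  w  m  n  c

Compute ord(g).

The identity element is u (its row matches the header).
g^1 = g
g^2 = g ∘ g = u
The first power of g equal to the identity is g^2, so ord(g) = 2.
(Structurally, H here is isomorphic to the cyclic group Z_6.)

2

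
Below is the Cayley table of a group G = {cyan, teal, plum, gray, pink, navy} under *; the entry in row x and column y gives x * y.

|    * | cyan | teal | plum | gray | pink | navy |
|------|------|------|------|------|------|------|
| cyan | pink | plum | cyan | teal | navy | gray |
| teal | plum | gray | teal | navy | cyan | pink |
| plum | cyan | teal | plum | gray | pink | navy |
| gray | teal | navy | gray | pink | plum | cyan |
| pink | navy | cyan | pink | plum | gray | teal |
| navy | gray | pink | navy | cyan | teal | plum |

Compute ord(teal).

The identity element is plum (its row matches the header).
teal^1 = teal
teal^2 = teal * teal = gray
teal^3 = gray * teal = navy
teal^4 = navy * teal = pink
teal^5 = pink * teal = cyan
teal^6 = cyan * teal = plum
The first power of teal equal to the identity is teal^6, so ord(teal) = 6.

6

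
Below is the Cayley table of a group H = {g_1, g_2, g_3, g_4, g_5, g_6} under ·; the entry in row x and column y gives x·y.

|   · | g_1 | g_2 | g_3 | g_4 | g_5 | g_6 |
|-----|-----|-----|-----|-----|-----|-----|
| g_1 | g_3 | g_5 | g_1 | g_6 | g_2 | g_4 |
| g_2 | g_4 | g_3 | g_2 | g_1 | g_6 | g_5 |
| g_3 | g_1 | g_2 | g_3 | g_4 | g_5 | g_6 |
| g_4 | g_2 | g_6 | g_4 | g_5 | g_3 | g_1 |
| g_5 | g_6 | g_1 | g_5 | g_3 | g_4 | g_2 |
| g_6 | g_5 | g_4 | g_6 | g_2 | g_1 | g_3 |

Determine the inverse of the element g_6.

g_6

First locate the identity: row g_3 matches the header, so g_3 is the identity.
Scan row g_6 for g_3: g_6·g_6 = g_3. Hence g_6^(-1) = g_6.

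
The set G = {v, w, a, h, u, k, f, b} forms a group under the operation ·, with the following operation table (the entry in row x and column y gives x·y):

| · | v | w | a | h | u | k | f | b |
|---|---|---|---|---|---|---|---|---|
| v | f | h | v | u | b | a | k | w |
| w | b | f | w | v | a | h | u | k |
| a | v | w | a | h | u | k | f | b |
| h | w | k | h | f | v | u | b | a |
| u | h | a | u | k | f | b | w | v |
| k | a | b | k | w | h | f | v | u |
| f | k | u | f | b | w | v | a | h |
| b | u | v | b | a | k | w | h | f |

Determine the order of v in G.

4

The identity element is a (its row matches the header).
v^1 = v
v^2 = v·v = f
v^3 = f·v = k
v^4 = k·v = a
The first power of v equal to the identity is v^4, so ord(v) = 4.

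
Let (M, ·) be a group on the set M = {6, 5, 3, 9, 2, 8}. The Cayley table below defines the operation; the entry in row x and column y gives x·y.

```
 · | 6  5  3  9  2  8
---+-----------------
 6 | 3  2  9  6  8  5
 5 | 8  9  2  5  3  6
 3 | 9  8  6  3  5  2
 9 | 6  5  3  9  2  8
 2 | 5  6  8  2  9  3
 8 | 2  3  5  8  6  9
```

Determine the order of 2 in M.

2

The identity element is 9 (its row matches the header).
2^1 = 2
2^2 = 2·2 = 9
The first power of 2 equal to the identity is 2^2, so ord(2) = 2.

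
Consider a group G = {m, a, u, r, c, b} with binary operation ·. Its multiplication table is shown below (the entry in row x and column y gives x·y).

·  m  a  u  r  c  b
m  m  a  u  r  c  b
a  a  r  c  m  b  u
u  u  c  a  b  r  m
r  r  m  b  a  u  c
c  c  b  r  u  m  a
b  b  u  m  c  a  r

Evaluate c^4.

c^1 = c
c^2 = c·c = m
c^3 = m·c = c
c^4 = c·c = m

m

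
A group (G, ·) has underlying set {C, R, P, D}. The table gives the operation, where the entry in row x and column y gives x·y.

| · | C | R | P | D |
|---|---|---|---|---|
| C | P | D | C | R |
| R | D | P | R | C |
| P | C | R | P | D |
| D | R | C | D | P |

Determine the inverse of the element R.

First locate the identity: row P matches the header, so P is the identity.
Scan row R for P: R·R = P. Hence R^(-1) = R.

R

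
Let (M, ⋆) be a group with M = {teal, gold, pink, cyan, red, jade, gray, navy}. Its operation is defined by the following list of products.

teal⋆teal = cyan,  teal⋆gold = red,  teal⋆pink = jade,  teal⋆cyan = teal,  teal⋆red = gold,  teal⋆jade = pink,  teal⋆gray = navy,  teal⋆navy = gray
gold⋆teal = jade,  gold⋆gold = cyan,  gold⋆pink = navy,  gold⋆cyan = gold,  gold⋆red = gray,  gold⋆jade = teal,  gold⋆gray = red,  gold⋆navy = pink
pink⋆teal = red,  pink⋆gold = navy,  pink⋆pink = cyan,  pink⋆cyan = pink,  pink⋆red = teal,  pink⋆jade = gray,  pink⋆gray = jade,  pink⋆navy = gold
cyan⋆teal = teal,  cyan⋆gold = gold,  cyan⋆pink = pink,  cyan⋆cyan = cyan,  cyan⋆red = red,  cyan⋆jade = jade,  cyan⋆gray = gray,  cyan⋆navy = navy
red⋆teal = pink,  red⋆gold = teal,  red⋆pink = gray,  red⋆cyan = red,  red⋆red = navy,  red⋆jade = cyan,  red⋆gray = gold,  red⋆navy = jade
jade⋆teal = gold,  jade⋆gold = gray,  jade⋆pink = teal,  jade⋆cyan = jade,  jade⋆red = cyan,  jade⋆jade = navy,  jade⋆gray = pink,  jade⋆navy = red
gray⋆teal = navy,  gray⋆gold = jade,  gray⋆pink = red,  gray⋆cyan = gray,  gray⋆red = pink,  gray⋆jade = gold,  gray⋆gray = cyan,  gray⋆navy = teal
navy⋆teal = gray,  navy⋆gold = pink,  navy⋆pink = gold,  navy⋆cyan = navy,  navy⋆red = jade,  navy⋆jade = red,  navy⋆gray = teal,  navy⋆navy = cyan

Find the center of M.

An element z is central iff its row equals its column in the table.
For pink: pink ⋆ jade = gray ≠ teal = jade ⋆ pink, so pink ∉ Z.
Checking each element this way leaves Z(M) = {cyan, navy}.

{cyan, navy}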